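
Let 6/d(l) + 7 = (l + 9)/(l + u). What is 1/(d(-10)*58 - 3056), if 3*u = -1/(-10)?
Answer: -2063/6408580 ≈ -0.00032191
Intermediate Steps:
u = 1/30 (u = (-1/(-10))/3 = (-1*(-⅒))/3 = (⅓)*(⅒) = 1/30 ≈ 0.033333)
d(l) = 6/(-7 + (9 + l)/(1/30 + l)) (d(l) = 6/(-7 + (l + 9)/(l + 1/30)) = 6/(-7 + (9 + l)/(1/30 + l)))
1/(d(-10)*58 - 3056) = 1/((6*(-1 - 30*(-10))/(-263 + 180*(-10)))*58 - 3056) = 1/((6*(-1 + 300)/(-263 - 1800))*58 - 3056) = 1/((6*299/(-2063))*58 - 3056) = 1/((6*(-1/2063)*299)*58 - 3056) = 1/(-1794/2063*58 - 3056) = 1/(-104052/2063 - 3056) = 1/(-6408580/2063) = -2063/6408580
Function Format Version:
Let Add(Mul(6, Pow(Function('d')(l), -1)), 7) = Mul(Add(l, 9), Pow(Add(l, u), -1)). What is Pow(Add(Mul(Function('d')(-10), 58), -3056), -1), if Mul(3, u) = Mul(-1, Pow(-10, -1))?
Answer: Rational(-2063, 6408580) ≈ -0.00032191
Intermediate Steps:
u = Rational(1, 30) (u = Mul(Rational(1, 3), Mul(-1, Pow(-10, -1))) = Mul(Rational(1, 3), Mul(-1, Rational(-1, 10))) = Mul(Rational(1, 3), Rational(1, 10)) = Rational(1, 30) ≈ 0.033333)
Function('d')(l) = Mul(6, Pow(Add(-7, Mul(Pow(Add(Rational(1, 30), l), -1), Add(9, l))), -1)) (Function('d')(l) = Mul(6, Pow(Add(-7, Mul(Add(l, 9), Pow(Add(l, Rational(1, 30)), -1))), -1)) = Mul(6, Pow(Add(-7, Mul(Add(9, l), Pow(Add(Rational(1, 30), l), -1))), -1)) = Mul(6, Pow(Add(-7, Mul(Pow(Add(Rational(1, 30), l), -1), Add(9, l))), -1)))
Pow(Add(Mul(Function('d')(-10), 58), -3056), -1) = Pow(Add(Mul(Mul(6, Pow(Add(-263, Mul(180, -10)), -1), Add(-1, Mul(-30, -10))), 58), -3056), -1) = Pow(Add(Mul(Mul(6, Pow(Add(-263, -1800), -1), Add(-1, 300)), 58), -3056), -1) = Pow(Add(Mul(Mul(6, Pow(-2063, -1), 299), 58), -3056), -1) = Pow(Add(Mul(Mul(6, Rational(-1, 2063), 299), 58), -3056), -1) = Pow(Add(Mul(Rational(-1794, 2063), 58), -3056), -1) = Pow(Add(Rational(-104052, 2063), -3056), -1) = Pow(Rational(-6408580, 2063), -1) = Rational(-2063, 6408580)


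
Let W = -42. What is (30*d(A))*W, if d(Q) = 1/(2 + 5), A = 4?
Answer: -180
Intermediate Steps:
d(Q) = 1/7
(30*d(A))*W = (30*(1/7))*(-42) = (30/7)*(-42) = -180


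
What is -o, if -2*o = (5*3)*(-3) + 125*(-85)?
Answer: -5335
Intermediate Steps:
o = 5335 (o = -((5*3)*(-3) + 125*(-85))/2 = -(15*(-3) - 10625)/2 = -(-45 - 10625)/2 = -1/2*(-10670) = 5335)
-o = -1*5335 = -5335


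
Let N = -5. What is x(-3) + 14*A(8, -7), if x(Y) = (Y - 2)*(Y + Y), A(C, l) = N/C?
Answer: 85/4 ≈ 21.250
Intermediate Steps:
A(C, l) = -5/C
x(Y) = 2*Y*(-2 + Y) (x(Y) = (-2 + Y)*(2*Y) = 2*Y*(-2 + Y))
x(-3) + 14*A(8, -7) = 2*(-3)*(-2 - 3) + 14*(-5/8) = 2*(-3)*(-5) + 14*(-5*⅛) = 30 + 14*(-5/8) = 30 - 35/4 = 85/4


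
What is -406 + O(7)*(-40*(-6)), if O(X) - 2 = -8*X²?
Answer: -94006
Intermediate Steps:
O(X) = 2 - 8*X²
-406 + O(7)*(-40*(-6)) = -406 + (2 - 8*7²)*(-40*(-6)) = -406 + (2 - 8*49)*240 = -406 + (2 - 392)*240 = -406 - 390*240 = -406 - 93600 = -94006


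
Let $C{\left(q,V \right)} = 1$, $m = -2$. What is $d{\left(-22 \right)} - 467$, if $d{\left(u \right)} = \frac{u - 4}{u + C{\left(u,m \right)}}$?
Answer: $- \frac{9781}{21} \approx -465.76$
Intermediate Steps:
$d{\left(u \right)} = \frac{-4 + u}{1 + u}$ ($d{\left(u \right)} = \frac{u - 4}{u + 1} = \frac{-4 + u}{1 + u}$)
$d{\left(-22 \right)} - 467 = \frac{-4 - 22}{1 - 22} - 467 = \frac{1}{-21} \left(-26\right) - 467 = \left(- \frac{1}{21}\right) \left(-26\right) - 467 = \frac{26}{21} - 467 = - \frac{9781}{21}$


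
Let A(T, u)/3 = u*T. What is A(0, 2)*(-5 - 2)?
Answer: 0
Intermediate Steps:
A(T, u) = 3*T*u (A(T, u) = 3*(u*T) = 3*(T*u) = 3*T*u)
A(0, 2)*(-5 - 2) = (3*0*2)*(-5 - 2) = 0*(-7) = 0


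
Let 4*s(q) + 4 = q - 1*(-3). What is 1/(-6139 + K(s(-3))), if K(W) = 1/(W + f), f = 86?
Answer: -85/521814 ≈ -0.00016289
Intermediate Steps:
s(q) = -¼ + q/4 (s(q) = -1 + (q - 1*(-3))/4 = -1 + (q + 3)/4 = -1 + (3 + q)/4 = -1 + (¾ + q/4) = -¼ + q/4)
K(W) = 1/(86 + W) (K(W) = 1/(W + 86) = 1/(86 + W))
1/(-6139 + K(s(-3))) = 1/(-6139 + 1/(86 + (-¼ + (¼)*(-3)))) = 1/(-6139 + 1/(86 + (-¼ - ¾))) = 1/(-6139 + 1/(86 - 1)) = 1/(-6139 + 1/85) = 1/(-521814/85) = -85/521814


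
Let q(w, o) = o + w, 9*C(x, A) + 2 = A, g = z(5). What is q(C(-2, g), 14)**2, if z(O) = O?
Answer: 1849/9 ≈ 205.44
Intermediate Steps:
g = 5
C(x, A) = -2/9 + A/9
q(C(-2, g), 14)**2 = (14 + (-2/9 + (1/9)*5))**2 = (14 + (-2/9 + 5/9))**2 = (14 + 1/3)**2 = (43/3)**2 = 1849/9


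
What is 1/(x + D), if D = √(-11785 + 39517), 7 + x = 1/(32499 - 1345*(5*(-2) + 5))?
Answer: 10769616008/42590909947343 + 3077044352*√6933/42590909947343 ≈ 0.0062684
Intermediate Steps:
x = -274567/39224 (x = -7 + 1/(32499 - 1345*(5*(-2) + 5)) = -7 + 1/(32499 - 1345*(-10 + 5)) = -7 + 1/(32499 - 1345*(-5)) = -7 + 1/(32499 + 6725) = -7 + 1/39224 = -274567/39224 ≈ -7.0000)
D = 2*√6933 (D = √27732 = 2*√6933 ≈ 166.53)
1/(x + D) = 1/(-274567/39224 + 2*√6933)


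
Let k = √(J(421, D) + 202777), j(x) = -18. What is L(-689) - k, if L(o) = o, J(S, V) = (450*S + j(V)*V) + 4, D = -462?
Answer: -689 - √400547 ≈ -1321.9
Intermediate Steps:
J(S, V) = 4 - 18*V + 450*S (J(S, V) = (450*S - 18*V) + 4 = (-18*V + 450*S) + 4 = 4 - 18*V + 450*S)
k = √400547 (k = √((4 - 18*(-462) + 450*421) + 202777) = √((4 + 8316 + 189450) + 202777) = √(197770 + 202777) = √400547 ≈ 632.89)
L(-689) - k = -689 - √400547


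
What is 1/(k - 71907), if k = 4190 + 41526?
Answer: -1/26191 ≈ -3.8181e-5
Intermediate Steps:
k = 45716
1/(k - 71907) = 1/(45716 - 71907) = 1/(-26191) = -1/26191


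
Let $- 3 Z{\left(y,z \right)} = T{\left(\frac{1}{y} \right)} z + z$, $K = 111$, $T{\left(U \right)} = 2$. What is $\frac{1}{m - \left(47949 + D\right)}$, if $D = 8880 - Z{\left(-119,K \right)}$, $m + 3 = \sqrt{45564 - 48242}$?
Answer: $- \frac{56943}{3242507927} - \frac{i \sqrt{2678}}{3242507927} \approx -1.7561 \cdot 10^{-5} - 1.596 \cdot 10^{-8} i$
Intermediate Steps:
$Z{\left(y,z \right)} = - z$ ($Z{\left(y,z \right)} = - \frac{2 z + z}{3} = - \frac{3 z}{3} = - z$)
$m = -3 + i \sqrt{2678}$ ($m = -3 + \sqrt{45564 - 48242} = -3 + \sqrt{-2678} = -3 + i \sqrt{2678} \approx -3.0 + 51.749 i$)
$D = 8991$ ($D = 8880 - \left(-1\right) 111 = 8880 - -111 = 8880 + 111 = 8991$)
$\frac{1}{m - \left(47949 + D\right)} = \frac{1}{\left(-3 + i \sqrt{2678}\right) - 56940} = \frac{1}{-56943 + i \sqrt{2678}}$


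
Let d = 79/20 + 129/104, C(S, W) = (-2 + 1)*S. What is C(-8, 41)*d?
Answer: 2699/65 ≈ 41.523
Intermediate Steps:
C(S, W) = -S
d = 2699/520 (d = 79*(1/20) + 129*(1/104) = 79/20 + 129/104 = 2699/520 ≈ 5.1904)
C(-8, 41)*d = -1*(-8)*(2699/520) = 8*(2699/520) = 2699/65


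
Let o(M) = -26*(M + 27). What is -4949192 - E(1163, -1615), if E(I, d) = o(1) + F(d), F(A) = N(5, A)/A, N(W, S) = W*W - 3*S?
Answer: -1598352898/323 ≈ -4.9485e+6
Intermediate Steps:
N(W, S) = W² - 3*S
o(M) = -702 - 26*M (o(M) = -26*(27 + M) = -702 - 26*M)
F(A) = (25 - 3*A)/A (F(A) = (5² - 3*A)/A = (25 - 3*A)/A)
E(I, d) = -731 + 25/d (E(I, d) = (-702 - 26*1) + (-3 + 25/d) = (-702 - 26) + (-3 + 25/d) = -728 + (-3 + 25/d) = -731 + 25/d)
-4949192 - E(1163, -1615) = -4949192 - (-731 + 25/(-1615)) = -4949192 - (-731 + 25*(-1/1615)) = -4949192 - (-731 - 5/323) = -4949192 - 1*(-236118/323) = -4949192 + 236118/323 = -1598352898/323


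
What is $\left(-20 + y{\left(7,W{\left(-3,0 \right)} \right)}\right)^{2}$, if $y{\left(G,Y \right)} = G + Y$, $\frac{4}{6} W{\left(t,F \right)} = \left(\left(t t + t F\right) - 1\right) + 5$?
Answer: $\frac{169}{4} \approx 42.25$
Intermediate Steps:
$W{\left(t,F \right)} = 6 + \frac{3 t^{2}}{2} + \frac{3 F t}{2}$ ($W{\left(t,F \right)} = \frac{3 \left(\left(\left(t t + t F\right) - 1\right) + 5\right)}{2} = \frac{3 \left(\left(\left(t^{2} + F t\right) - 1\right) + 5\right)}{2} = \frac{3 \left(\left(-1 + t^{2} + F t\right) + 5\right)}{2} = \frac{3 \left(4 + t^{2} + F t\right)}{2} = 6 + \frac{3 t^{2}}{2} + \frac{3 F t}{2}$)
$\left(-20 + y{\left(7,W{\left(-3,0 \right)} \right)}\right)^{2} = \left(-20 + \left(7 + \left(6 + \frac{3 \left(-3\right)^{2}}{2} + \frac{3}{2} \cdot 0 \left(-3\right)\right)\right)\right)^{2} = \left(-20 + \left(7 + \left(6 + \frac{3}{2} \cdot 9 + 0\right)\right)\right)^{2} = \left(-20 + \left(7 + \left(6 + \frac{27}{2} + 0\right)\right)\right)^{2} = \left(-20 + \left(7 + \frac{39}{2}\right)\right)^{2} = \left(-20 + \frac{53}{2}\right)^{2} = \left(\frac{13}{2}\right)^{2} = \frac{169}{4}$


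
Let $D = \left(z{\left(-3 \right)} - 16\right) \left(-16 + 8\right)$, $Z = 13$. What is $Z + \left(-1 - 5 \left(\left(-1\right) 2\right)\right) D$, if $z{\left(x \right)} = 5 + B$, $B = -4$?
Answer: $1093$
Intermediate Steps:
$z{\left(x \right)} = 1$ ($z{\left(x \right)} = 5 - 4 = 1$)
$D = 120$ ($D = \left(1 - 16\right) \left(-16 + 8\right) = \left(-15\right) \left(-8\right) = 120$)
$Z + \left(-1 - 5 \left(\left(-1\right) 2\right)\right) D = 13 + \left(-1 - 5 \left(\left(-1\right) 2\right)\right) 120 = 13 + \left(-1 - -10\right) 120 = 13 + \left(-1 + 10\right) 120 = 13 + 9 \cdot 120 = 13 + 1080 = 1093$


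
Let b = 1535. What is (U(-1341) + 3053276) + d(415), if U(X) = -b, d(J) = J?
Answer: 3052156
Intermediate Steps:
U(X) = -1535 (U(X) = -1*1535 = -1535)
(U(-1341) + 3053276) + d(415) = (-1535 + 3053276) + 415 = 3051741 + 415 = 3052156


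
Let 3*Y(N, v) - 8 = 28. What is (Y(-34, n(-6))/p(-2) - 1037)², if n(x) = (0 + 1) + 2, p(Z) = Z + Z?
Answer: 1081600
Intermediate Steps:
p(Z) = 2*Z
n(x) = 3 (n(x) = 1 + 2 = 3)
Y(N, v) = 12 (Y(N, v) = 8/3 + (⅓)*28 = 8/3 + 28/3 = 12)
(Y(-34, n(-6))/p(-2) - 1037)² = (12/((2*(-2))) - 1037)² = (12/(-4) - 1037)² = (12*(-¼) - 1037)² = (-3 - 1037)² = (-1040)² = 1081600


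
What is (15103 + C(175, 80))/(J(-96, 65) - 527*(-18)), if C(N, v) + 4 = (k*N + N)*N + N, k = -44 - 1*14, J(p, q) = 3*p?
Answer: -247193/1314 ≈ -188.12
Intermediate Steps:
k = -58 (k = -44 - 14 = -58)
C(N, v) = -4 + N - 57*N**2 (C(N, v) = -4 + ((-58*N + N)*N + N) = -4 + ((-57*N)*N + N) = -4 + (-57*N**2 + N) = -4 + (N - 57*N**2) = -4 + N - 57*N**2)
(15103 + C(175, 80))/(J(-96, 65) - 527*(-18)) = (15103 + (-4 + 175 - 57*175**2))/(3*(-96) - 527*(-18)) = (15103 + (-4 + 175 - 57*30625))/(-288 + 9486) = (15103 + (-4 + 175 - 1745625))/9198 = (15103 - 1745454)*(1/9198) = -1730351*1/9198 = -247193/1314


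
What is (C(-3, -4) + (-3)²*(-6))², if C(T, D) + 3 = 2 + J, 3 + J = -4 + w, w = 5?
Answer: 3249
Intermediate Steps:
J = -2 (J = -3 + (-4 + 5) = -3 + 1 = -2)
C(T, D) = -3 (C(T, D) = -3 + (2 - 2) = -3 + 0 = -3)
(C(-3, -4) + (-3)²*(-6))² = (-3 + (-3)²*(-6))² = (-3 + 9*(-6))² = (-3 - 54)² = (-57)² = 3249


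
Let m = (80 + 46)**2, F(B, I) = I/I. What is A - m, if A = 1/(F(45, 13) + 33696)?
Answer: -534973571/33697 ≈ -15876.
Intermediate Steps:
F(B, I) = 1
m = 15876 (m = 126**2 = 15876)
A = 1/33697 (A = 1/(1 + 33696) = 1/33697 ≈ 2.9676e-5)
A - m = 1/33697 - 1*15876 = 1/33697 - 15876 = -534973571/33697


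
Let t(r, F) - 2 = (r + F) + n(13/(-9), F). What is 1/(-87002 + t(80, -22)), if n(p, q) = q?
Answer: -1/86964 ≈ -1.1499e-5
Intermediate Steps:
t(r, F) = 2 + r + 2*F (t(r, F) = 2 + ((r + F) + F) = 2 + ((F + r) + F) = 2 + (r + 2*F) = 2 + r + 2*F)
1/(-87002 + t(80, -22)) = 1/(-87002 + (2 + 80 + 2*(-22))) = 1/(-87002 + (2 + 80 - 44)) = 1/(-87002 + 38) = 1/(-86964) = -1/86964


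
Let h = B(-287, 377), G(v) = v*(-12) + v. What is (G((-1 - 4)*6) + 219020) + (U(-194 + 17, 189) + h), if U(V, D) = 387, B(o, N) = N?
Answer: 220114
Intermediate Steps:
G(v) = -11*v (G(v) = -12*v + v = -11*v)
h = 377
(G((-1 - 4)*6) + 219020) + (U(-194 + 17, 189) + h) = (-11*(-1 - 4)*6 + 219020) + (387 + 377) = (-(-55)*6 + 219020) + 764 = (-11*(-30) + 219020) + 764 = (330 + 219020) + 764 = 219350 + 764 = 220114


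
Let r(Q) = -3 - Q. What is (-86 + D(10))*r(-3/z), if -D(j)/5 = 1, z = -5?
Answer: 1638/5 ≈ 327.60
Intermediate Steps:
D(j) = -5 (D(j) = -5*1 = -5)
(-86 + D(10))*r(-3/z) = (-86 - 5)*(-3 - (-3)/(-5)) = -91*(-3 - (-3)*(-1)/5) = -91*(-3 - 1*⅗) = -91*(-3 - ⅗) = -91*(-18/5) = 1638/5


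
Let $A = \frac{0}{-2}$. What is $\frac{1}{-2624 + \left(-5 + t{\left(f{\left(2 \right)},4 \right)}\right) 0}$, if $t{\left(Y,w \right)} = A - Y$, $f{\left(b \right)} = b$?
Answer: $- \frac{1}{2624} \approx -0.0003811$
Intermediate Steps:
$A = 0$ ($A = 0 \left(- \frac{1}{2}\right) = 0$)
$t{\left(Y,w \right)} = - Y$ ($t{\left(Y,w \right)} = 0 - Y = - Y$)
$\frac{1}{-2624 + \left(-5 + t{\left(f{\left(2 \right)},4 \right)}\right) 0} = \frac{1}{-2624 + \left(-5 - 2\right) 0} = \frac{1}{-2624 - 0} = \frac{1}{-2624 + 0} = \frac{1}{-2624} = - \frac{1}{2624}$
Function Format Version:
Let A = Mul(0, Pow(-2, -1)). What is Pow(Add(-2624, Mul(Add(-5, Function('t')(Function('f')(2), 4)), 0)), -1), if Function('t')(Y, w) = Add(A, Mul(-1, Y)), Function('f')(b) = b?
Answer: Rational(-1, 2624) ≈ -0.00038110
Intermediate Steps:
A = 0 (A = Mul(0, Rational(-1, 2)) = 0)
Function('t')(Y, w) = Mul(-1, Y) (Function('t')(Y, w) = Add(0, Mul(-1, Y)) = Mul(-1, Y))
Pow(Add(-2624, Mul(Add(-5, Function('t')(Function('f')(2), 4)), 0)), -1) = Pow(Add(-2624, Mul(Add(-5, Mul(-1, 2)), 0)), -1) = Pow(Add(-2624, Mul(Add(-5, -2), 0)), -1) = Pow(Add(-2624, Mul(-7, 0)), -1) = Pow(Add(-2624, 0), -1) = Pow(-2624, -1) = Rational(-1, 2624)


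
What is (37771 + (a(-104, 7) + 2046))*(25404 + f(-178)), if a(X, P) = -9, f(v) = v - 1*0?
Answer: 1004196608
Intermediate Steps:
f(v) = v (f(v) = v + 0 = v)
(37771 + (a(-104, 7) + 2046))*(25404 + f(-178)) = (37771 + (-9 + 2046))*(25404 - 178) = (37771 + 2037)*25226 = 39808*25226 = 1004196608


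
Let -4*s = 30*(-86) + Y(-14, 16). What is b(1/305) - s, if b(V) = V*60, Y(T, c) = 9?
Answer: -156783/244 ≈ -642.55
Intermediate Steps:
s = 2571/4 (s = -(30*(-86) + 9)/4 = -(-2580 + 9)/4 = -1/4*(-2571) = 2571/4 ≈ 642.75)
b(V) = 60*V
b(1/305) - s = 60/305 - 1*2571/4 = 60*(1/305) - 2571/4 = 12/61 - 2571/4 = -156783/244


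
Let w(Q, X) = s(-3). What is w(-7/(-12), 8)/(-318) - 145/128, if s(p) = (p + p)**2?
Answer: -8453/6784 ≈ -1.2460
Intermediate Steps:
s(p) = 4*p**2 (s(p) = (2*p)**2 = 4*p**2)
w(Q, X) = 36 (w(Q, X) = 4*(-3)**2 = 4*9 = 36)
w(-7/(-12), 8)/(-318) - 145/128 = 36/(-318) - 145/128 = 36*(-1/318) - 145*1/128 = -6/53 - 145/128 = -8453/6784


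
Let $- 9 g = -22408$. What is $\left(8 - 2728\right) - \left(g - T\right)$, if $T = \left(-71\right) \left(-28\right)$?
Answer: $- \frac{28996}{9} \approx -3221.8$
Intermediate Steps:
$T = 1988$
$g = \frac{22408}{9}$ ($g = \left(- \frac{1}{9}\right) \left(-22408\right) = \frac{22408}{9} \approx 2489.8$)
$\left(8 - 2728\right) - \left(g - T\right) = \left(8 - 2728\right) - \left(\frac{22408}{9} - 1988\right) = -2720 - \frac{4516}{9} = - \frac{28996}{9}$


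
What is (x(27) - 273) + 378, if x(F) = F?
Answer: 132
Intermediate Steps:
(x(27) - 273) + 378 = (27 - 273) + 378 = -246 + 378 = 132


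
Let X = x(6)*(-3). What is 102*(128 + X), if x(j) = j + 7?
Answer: 9078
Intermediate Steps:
x(j) = 7 + j
X = -39 (X = (7 + 6)*(-3) = 13*(-3) = -39)
102*(128 + X) = 102*(128 - 39) = 102*89 = 9078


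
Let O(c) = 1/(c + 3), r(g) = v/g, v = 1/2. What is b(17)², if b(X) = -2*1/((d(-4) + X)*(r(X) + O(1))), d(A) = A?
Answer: 18496/61009 ≈ 0.30317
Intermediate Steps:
v = ½ ≈ 0.50000
r(g) = 1/(2*g)
O(c) = 1/(3 + c)
b(X) = -2/((-4 + X)*(¼ + 1/(2*X))) (b(X) = -2*1/((-4 + X)*(1/(2*X) + 1/(3 + 1))) = -2*1/((-4 + X)*(1/(2*X) + 1/4)) = -2*1/((-4 + X)*(1/(2*X) + ¼)) = -2*1/((-4 + X)*(¼ + 1/(2*X))) = -2/((-4 + X)*(¼ + 1/(2*X))))
b(17)² = (-8*17/(-8 + 17*(-2 + 17)))² = (-8*17/(-8 + 17*15))² = (-8*17/(-8 + 255))² = (-8*17/247)² = (-8*17*1/247)² = (-136/247)² = 18496/61009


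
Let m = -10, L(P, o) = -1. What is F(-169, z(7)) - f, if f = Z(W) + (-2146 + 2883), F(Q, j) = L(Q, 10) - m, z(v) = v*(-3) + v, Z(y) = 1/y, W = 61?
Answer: -44409/61 ≈ -728.02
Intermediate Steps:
z(v) = -2*v (z(v) = -3*v + v = -2*v)
F(Q, j) = 9 (F(Q, j) = -1 - 1*(-10) = -1 + 10 = 9)
f = 44958/61 (f = 1/61 + (-2146 + 2883) = 1/61 + 737 = 44958/61 ≈ 737.02)
F(-169, z(7)) - f = 9 - 1*44958/61 = 9 - 44958/61 = -44409/61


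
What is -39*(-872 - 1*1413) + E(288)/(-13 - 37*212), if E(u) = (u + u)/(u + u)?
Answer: 700176554/7857 ≈ 89115.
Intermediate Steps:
E(u) = 1 (E(u) = (2*u)/((2*u)) = (2*u)*(1/(2*u)) = 1)
-39*(-872 - 1*1413) + E(288)/(-13 - 37*212) = -39*(-872 - 1*1413) + 1/(-13 - 37*212) = -39*(-872 - 1413) + 1/(-13 - 7844) = -39*(-2285) + 1/(-7857) = 89115 + 1*(-1/7857) = 89115 - 1/7857 = 700176554/7857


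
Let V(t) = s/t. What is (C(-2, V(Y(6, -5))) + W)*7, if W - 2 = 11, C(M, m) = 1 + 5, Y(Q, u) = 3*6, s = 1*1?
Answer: 133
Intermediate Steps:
s = 1
Y(Q, u) = 18
V(t) = 1/t
C(M, m) = 6
W = 13 (W = 2 + 11 = 13)
(C(-2, V(Y(6, -5))) + W)*7 = (6 + 13)*7 = 19*7 = 133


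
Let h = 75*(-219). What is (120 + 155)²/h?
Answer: -3025/657 ≈ -4.6043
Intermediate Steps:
h = -16425
(120 + 155)²/h = (120 + 155)²/(-16425) = 275²*(-1/16425) = 75625*(-1/16425) = -3025/657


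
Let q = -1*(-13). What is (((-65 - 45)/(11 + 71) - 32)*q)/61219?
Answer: -17771/2509979 ≈ -0.0070801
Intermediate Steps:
q = 13
(((-65 - 45)/(11 + 71) - 32)*q)/61219 = (((-65 - 45)/(11 + 71) - 32)*13)/61219 = ((-110/82 - 32)*13)*(1/61219) = ((-110*1/82 - 32)*13)*(1/61219) = ((-55/41 - 32)*13)*(1/61219) = -1367/41*13*(1/61219) = -17771/41*1/61219 = -17771/2509979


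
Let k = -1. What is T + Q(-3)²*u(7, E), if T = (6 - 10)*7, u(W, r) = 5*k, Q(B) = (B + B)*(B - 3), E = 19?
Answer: -6508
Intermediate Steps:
Q(B) = 2*B*(-3 + B) (Q(B) = (2*B)*(-3 + B) = 2*B*(-3 + B))
u(W, r) = -5 (u(W, r) = 5*(-1) = -5)
T = -28 (T = -4*7 = -28)
T + Q(-3)²*u(7, E) = -28 + (2*(-3)*(-3 - 3))²*(-5) = -28 + (2*(-3)*(-6))²*(-5) = -28 + 36²*(-5) = -28 + 1296*(-5) = -28 - 6480 = -6508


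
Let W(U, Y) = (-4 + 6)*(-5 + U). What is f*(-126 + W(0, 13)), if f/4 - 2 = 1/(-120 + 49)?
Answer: -76704/71 ≈ -1080.3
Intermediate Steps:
W(U, Y) = -10 + 2*U (W(U, Y) = 2*(-5 + U) = -10 + 2*U)
f = 564/71 (f = 8 + 4/(-120 + 49) = 8 + 4/(-71) = 8 + 4*(-1/71) = 8 - 4/71 = 564/71 ≈ 7.9437)
f*(-126 + W(0, 13)) = 564*(-126 + (-10 + 2*0))/71 = 564*(-126 + (-10 + 0))/71 = 564*(-126 - 10)/71 = (564/71)*(-136) = -76704/71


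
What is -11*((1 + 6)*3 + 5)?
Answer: -286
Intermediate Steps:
-11*((1 + 6)*3 + 5) = -11*(7*3 + 5) = -11*(21 + 5) = -11*26 = -286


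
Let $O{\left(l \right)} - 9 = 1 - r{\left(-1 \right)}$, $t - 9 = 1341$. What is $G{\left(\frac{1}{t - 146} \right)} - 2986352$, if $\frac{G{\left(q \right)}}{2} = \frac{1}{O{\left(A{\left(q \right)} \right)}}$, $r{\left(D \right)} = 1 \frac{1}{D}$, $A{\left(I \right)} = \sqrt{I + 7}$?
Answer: $- \frac{32849870}{11} \approx -2.9864 \cdot 10^{6}$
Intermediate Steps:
$t = 1350$ ($t = 9 + 1341 = 1350$)
$A{\left(I \right)} = \sqrt{7 + I}$
$r{\left(D \right)} = \frac{1}{D}$
$O{\left(l \right)} = 11$ ($O{\left(l \right)} = 9 + \left(1 - \frac{1}{-1}\right) = 9 + \left(1 - -1\right) = 9 + \left(1 + 1\right) = 9 + 2 = 11$)
$G{\left(q \right)} = \frac{2}{11}$
$G{\left(\frac{1}{t - 146} \right)} - 2986352 = \frac{2}{11} - 2986352 = - \frac{32849870}{11}$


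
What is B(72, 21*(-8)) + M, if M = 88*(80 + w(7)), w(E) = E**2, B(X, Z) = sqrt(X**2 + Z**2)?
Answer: 11352 + 24*sqrt(58) ≈ 11535.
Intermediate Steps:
M = 11352 (M = 88*(80 + 7**2) = 88*(80 + 49) = 88*129 = 11352)
B(72, 21*(-8)) + M = sqrt(72**2 + (21*(-8))**2) + 11352 = sqrt(5184 + (-168)**2) + 11352 = sqrt(5184 + 28224) + 11352 = sqrt(33408) + 11352 = 24*sqrt(58) + 11352 = 11352 + 24*sqrt(58)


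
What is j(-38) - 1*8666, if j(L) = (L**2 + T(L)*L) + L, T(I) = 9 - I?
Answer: -9046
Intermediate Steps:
j(L) = L + L**2 + L*(9 - L) (j(L) = (L**2 + (9 - L)*L) + L = (L**2 + L*(9 - L)) + L = L + L**2 + L*(9 - L))
j(-38) - 1*8666 = 10*(-38) - 1*8666 = -380 - 8666 = -9046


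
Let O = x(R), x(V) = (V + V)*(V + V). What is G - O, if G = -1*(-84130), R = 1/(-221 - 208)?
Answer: 15483369326/184041 ≈ 84130.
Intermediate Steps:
R = -1/429 (R = 1/(-429) = -1/429 ≈ -0.0023310)
x(V) = 4*V² (x(V) = (2*V)*(2*V) = 4*V²)
O = 4/184041 (O = 4*(-1/429)² = 4*(1/184041) = 4/184041 ≈ 2.1734e-5)
G = 84130
G - O = 84130 - 1*4/184041 = 84130 - 4/184041 = 15483369326/184041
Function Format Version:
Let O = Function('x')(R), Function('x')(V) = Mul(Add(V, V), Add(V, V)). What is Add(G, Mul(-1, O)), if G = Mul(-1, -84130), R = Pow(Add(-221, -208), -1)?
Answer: Rational(15483369326, 184041) ≈ 84130.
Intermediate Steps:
R = Rational(-1, 429) (R = Pow(-429, -1) = Rational(-1, 429) ≈ -0.0023310)
Function('x')(V) = Mul(4, Pow(V, 2)) (Function('x')(V) = Mul(Mul(2, V), Mul(2, V)) = Mul(4, Pow(V, 2)))
O = Rational(4, 184041) (O = Mul(4, Pow(Rational(-1, 429), 2)) = Mul(4, Rational(1, 184041)) = Rational(4, 184041) ≈ 2.1734e-5)
G = 84130
Add(G, Mul(-1, O)) = Add(84130, Mul(-1, Rational(4, 184041))) = Add(84130, Rational(-4, 184041)) = Rational(15483369326, 184041)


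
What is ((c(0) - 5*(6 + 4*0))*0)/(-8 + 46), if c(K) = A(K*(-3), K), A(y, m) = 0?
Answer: 0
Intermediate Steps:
c(K) = 0
((c(0) - 5*(6 + 4*0))*0)/(-8 + 46) = ((0 - 5*(6 + 4*0))*0)/(-8 + 46) = ((0 - 5*(6 + 0))*0)/38 = ((0 - 5*6)*0)*(1/38) = ((0 - 30)*0)*(1/38) = -30*0*(1/38) = 0*(1/38) = 0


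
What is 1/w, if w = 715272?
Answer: 1/715272 ≈ 1.3981e-6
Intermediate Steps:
1/w = 1/715272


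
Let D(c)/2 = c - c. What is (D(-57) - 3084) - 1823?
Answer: -4907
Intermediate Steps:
D(c) = 0 (D(c) = 2*(c - c) = 2*0 = 0)
(D(-57) - 3084) - 1823 = (0 - 3084) - 1823 = -3084 - 1823 = -4907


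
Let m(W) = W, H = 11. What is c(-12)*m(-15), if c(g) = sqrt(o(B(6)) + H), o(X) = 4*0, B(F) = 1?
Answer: -15*sqrt(11) ≈ -49.749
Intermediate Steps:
o(X) = 0
c(g) = sqrt(11) (c(g) = sqrt(0 + 11) = sqrt(11))
c(-12)*m(-15) = sqrt(11)*(-15) = -15*sqrt(11)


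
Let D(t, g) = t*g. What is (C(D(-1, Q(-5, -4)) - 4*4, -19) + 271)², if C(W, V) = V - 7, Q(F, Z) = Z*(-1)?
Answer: 60025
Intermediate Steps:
Q(F, Z) = -Z
D(t, g) = g*t
C(W, V) = -7 + V
(C(D(-1, Q(-5, -4)) - 4*4, -19) + 271)² = ((-7 - 19) + 271)² = (-26 + 271)² = 245² = 60025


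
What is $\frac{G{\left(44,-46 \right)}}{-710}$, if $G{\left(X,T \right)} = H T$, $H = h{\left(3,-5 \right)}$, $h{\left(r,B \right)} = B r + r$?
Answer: $- \frac{276}{355} \approx -0.77746$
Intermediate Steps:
$h{\left(r,B \right)} = r + B r$
$H = -12$ ($H = 3 \left(1 - 5\right) = 3 \left(-4\right) = -12$)
$G{\left(X,T \right)} = - 12 T$
$\frac{G{\left(44,-46 \right)}}{-710} = \frac{\left(-12\right) \left(-46\right)}{-710} = 552 \left(- \frac{1}{710}\right) = - \frac{276}{355}$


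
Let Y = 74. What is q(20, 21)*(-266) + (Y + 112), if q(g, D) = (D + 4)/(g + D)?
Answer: 976/41 ≈ 23.805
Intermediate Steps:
q(g, D) = (4 + D)/(D + g)
q(20, 21)*(-266) + (Y + 112) = ((4 + 21)/(21 + 20))*(-266) + (74 + 112) = (25/41)*(-266) + 186 = -6650/41 + 186 = 976/41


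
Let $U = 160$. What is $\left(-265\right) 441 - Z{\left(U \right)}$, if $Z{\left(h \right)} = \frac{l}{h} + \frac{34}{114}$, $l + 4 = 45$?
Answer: $- \frac{1065813857}{9120} \approx -1.1687 \cdot 10^{5}$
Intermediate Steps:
$l = 41$ ($l = -4 + 45 = 41$)
$Z{\left(h \right)} = \frac{17}{57} + \frac{41}{h}$ ($Z{\left(h \right)} = \frac{41}{h} + \frac{34}{114} = \frac{41}{h} + 34 \cdot \frac{1}{114} = \frac{41}{h} + \frac{17}{57} = \frac{17}{57} + \frac{41}{h}$)
$\left(-265\right) 441 - Z{\left(U \right)} = \left(-265\right) 441 - \left(\frac{17}{57} + \frac{41}{160}\right) = -116865 - \left(\frac{17}{57} + 41 \cdot \frac{1}{160}\right) = -116865 - \left(\frac{17}{57} + \frac{41}{160}\right) = -116865 - \frac{5057}{9120} = - \frac{1065813857}{9120}$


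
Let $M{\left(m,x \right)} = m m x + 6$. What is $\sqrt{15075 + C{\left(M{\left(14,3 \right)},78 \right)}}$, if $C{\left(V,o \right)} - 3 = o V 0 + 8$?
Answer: $\sqrt{15086} \approx 122.83$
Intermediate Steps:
$M{\left(m,x \right)} = 6 + x m^{2}$ ($M{\left(m,x \right)} = m^{2} x + 6 = x m^{2} + 6 = 6 + x m^{2}$)
$C{\left(V,o \right)} = 11$ ($C{\left(V,o \right)} = 3 + \left(o V 0 + 8\right) = 3 + \left(o 0 + 8\right) = 3 + \left(0 + 8\right) = 3 + 8 = 11$)
$\sqrt{15075 + C{\left(M{\left(14,3 \right)},78 \right)}} = \sqrt{15075 + 11} = \sqrt{15086}$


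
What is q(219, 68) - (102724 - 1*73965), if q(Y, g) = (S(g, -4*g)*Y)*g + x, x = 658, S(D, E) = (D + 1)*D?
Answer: 69845163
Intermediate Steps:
S(D, E) = D*(1 + D) (S(D, E) = (1 + D)*D = D*(1 + D))
q(Y, g) = 658 + Y*g²*(1 + g) (q(Y, g) = ((g*(1 + g))*Y)*g + 658 = (Y*g*(1 + g))*g + 658 = Y*g²*(1 + g) + 658 = 658 + Y*g²*(1 + g))
q(219, 68) - (102724 - 1*73965) = (658 + 219*68²*(1 + 68)) - (102724 - 1*73965) = (658 + 219*4624*69) - (102724 - 73965) = (658 + 69873264) - 1*28759 = 69873922 - 28759 = 69845163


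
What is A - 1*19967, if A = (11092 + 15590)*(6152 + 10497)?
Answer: 444208651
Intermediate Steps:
A = 444228618 (A = 26682*16649 = 444228618)
A - 1*19967 = 444228618 - 1*19967 = 444228618 - 19967 = 444208651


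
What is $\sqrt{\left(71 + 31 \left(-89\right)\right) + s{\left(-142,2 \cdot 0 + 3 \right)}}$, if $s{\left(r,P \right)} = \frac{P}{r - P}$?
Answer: $\frac{3 i \sqrt{6279515}}{145} \approx 51.846 i$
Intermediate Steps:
$\sqrt{\left(71 + 31 \left(-89\right)\right) + s{\left(-142,2 \cdot 0 + 3 \right)}} = \sqrt{\left(71 + 31 \left(-89\right)\right) + \frac{2 \cdot 0 + 3}{-142 - \left(2 \cdot 0 + 3\right)}} = \sqrt{\left(71 - 2759\right) + \frac{0 + 3}{-142 - \left(0 + 3\right)}} = \sqrt{-2688 + \frac{3}{-142 - 3}} = \sqrt{-2688 + \frac{3}{-145}} = \sqrt{-2688 + 3 \left(- \frac{1}{145}\right)} = \sqrt{-2688 - \frac{3}{145}} = \sqrt{- \frac{389763}{145}} = \frac{3 i \sqrt{6279515}}{145}$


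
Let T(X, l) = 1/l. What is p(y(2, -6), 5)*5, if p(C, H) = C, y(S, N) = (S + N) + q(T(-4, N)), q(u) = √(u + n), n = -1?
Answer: -20 + 5*I*√42/6 ≈ -20.0 + 5.4006*I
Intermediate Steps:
q(u) = √(-1 + u) (q(u) = √(u - 1) = √(-1 + u))
y(S, N) = N + S + √(-1 + 1/N) (y(S, N) = (S + N) + √(-1 + 1/N) = (N + S) + √(-1 + 1/N) = N + S + √(-1 + 1/N))
p(y(2, -6), 5)*5 = (-6 + 2 + √((1 - 1*(-6))/(-6)))*5 = (-6 + 2 + √(-(1 + 6)/6))*5 = (-6 + 2 + √(-⅙*7))*5 = (-6 + 2 + √(-7/6))*5 = (-6 + 2 + I*√42/6)*5 = (-4 + I*√42/6)*5 = -20 + 5*I*√42/6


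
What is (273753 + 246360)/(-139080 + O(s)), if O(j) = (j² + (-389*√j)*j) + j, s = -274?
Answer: -16715911707/1558464659894 - 27718382109*I*√274/1558464659894 ≈ -0.010726 - 0.29441*I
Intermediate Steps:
O(j) = j + j² - 389*j^(3/2) (O(j) = (j² - 389*j^(3/2)) + j = j + j² - 389*j^(3/2))
(273753 + 246360)/(-139080 + O(s)) = (273753 + 246360)/(-139080 + (-274 + (-274)² - (-106586)*I*√274)) = 520113/(-139080 + (-274 + 75076 - (-106586)*I*√274)) = 520113/(-139080 + (-274 + 75076 + 106586*I*√274)) = 520113/(-139080 + (74802 + 106586*I*√274)) = 520113/(-64278 + 106586*I*√274)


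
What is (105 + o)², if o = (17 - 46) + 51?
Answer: 16129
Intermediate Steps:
o = 22 (o = -29 + 51 = 22)
(105 + o)² = (105 + 22)² = 127² = 16129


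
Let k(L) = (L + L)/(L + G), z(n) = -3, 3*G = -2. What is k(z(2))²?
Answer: 324/121 ≈ 2.6777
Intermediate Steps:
G = -⅔ (G = (⅓)*(-2) = -⅔ ≈ -0.66667)
k(L) = 2*L/(-⅔ + L) (k(L) = (L + L)/(L - ⅔) = (2*L)/(-⅔ + L) = 2*L/(-⅔ + L))
k(z(2))² = (6*(-3)/(-2 + 3*(-3)))² = (6*(-3)/(-2 - 9))² = (6*(-3)/(-11))² = (6*(-3)*(-1/11))² = (18/11)² = 324/121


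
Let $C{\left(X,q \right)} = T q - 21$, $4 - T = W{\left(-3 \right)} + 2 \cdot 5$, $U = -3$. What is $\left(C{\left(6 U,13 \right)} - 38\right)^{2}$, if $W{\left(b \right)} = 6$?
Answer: $46225$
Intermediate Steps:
$T = -12$ ($T = 4 - \left(6 + 2 \cdot 5\right) = 4 - \left(6 + 10\right) = 4 - 16 = -12$)
$C{\left(X,q \right)} = -21 - 12 q$ ($C{\left(X,q \right)} = - 12 q - 21 = -21 - 12 q$)
$\left(C{\left(6 U,13 \right)} - 38\right)^{2} = \left(\left(-21 - 156\right) - 38\right)^{2} = \left(-177 - 38\right)^{2} = \left(-215\right)^{2} = 46225$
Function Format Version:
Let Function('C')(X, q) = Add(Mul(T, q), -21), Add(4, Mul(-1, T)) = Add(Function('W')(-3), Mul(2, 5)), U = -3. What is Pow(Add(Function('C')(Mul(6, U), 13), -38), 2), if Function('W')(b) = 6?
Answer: 46225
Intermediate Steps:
T = -12 (T = Add(4, Mul(-1, Add(6, Mul(2, 5)))) = Add(4, Mul(-1, Add(6, 10))) = Add(4, Mul(-1, 16)) = Add(4, -16) = -12)
Function('C')(X, q) = Add(-21, Mul(-12, q)) (Function('C')(X, q) = Add(Mul(-12, q), -21) = Add(-21, Mul(-12, q)))
Pow(Add(Function('C')(Mul(6, U), 13), -38), 2) = Pow(Add(Add(-21, Mul(-12, 13)), -38), 2) = Pow(Add(Add(-21, -156), -38), 2) = Pow(Add(-177, -38), 2) = Pow(-215, 2) = 46225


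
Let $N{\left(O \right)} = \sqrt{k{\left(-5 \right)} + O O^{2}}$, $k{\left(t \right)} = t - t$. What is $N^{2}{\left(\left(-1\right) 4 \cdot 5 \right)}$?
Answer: $-8000$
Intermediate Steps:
$k{\left(t \right)} = 0$
$N{\left(O \right)} = \sqrt{O^{3}}$ ($N{\left(O \right)} = \sqrt{0 + O O^{2}} = \sqrt{0 + O^{3}} = \sqrt{O^{3}}$)
$N^{2}{\left(\left(-1\right) 4 \cdot 5 \right)} = \left(\sqrt{\left(\left(-1\right) 4 \cdot 5\right)^{3}}\right)^{2} = \left(\sqrt{\left(\left(-4\right) 5\right)^{3}}\right)^{2} = \left(\sqrt{\left(-20\right)^{3}}\right)^{2} = \left(\sqrt{-8000}\right)^{2} = \left(40 i \sqrt{5}\right)^{2} = -8000$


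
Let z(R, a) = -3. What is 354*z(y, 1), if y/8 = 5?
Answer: -1062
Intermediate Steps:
y = 40 (y = 8*5 = 40)
354*z(y, 1) = 354*(-3) = -1062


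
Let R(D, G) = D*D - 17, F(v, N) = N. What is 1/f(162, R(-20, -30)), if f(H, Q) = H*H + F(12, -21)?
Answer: 1/26223 ≈ 3.8134e-5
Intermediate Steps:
R(D, G) = -17 + D² (R(D, G) = D² - 17 = -17 + D²)
f(H, Q) = -21 + H² (f(H, Q) = H*H - 21 = H² - 21 = -21 + H²)
1/f(162, R(-20, -30)) = 1/(-21 + 162²) = 1/(-21 + 26244) = 1/26223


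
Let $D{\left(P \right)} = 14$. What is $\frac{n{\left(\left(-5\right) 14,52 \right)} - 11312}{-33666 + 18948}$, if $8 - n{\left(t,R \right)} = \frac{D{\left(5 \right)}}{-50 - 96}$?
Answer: $\frac{825185}{1074414} \approx 0.76803$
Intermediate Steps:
$n{\left(t,R \right)} = \frac{591}{73}$ ($n{\left(t,R \right)} = 8 - \frac{14}{-50 - 96} = 8 - \frac{14}{-146} = 8 - 14 \left(- \frac{1}{146}\right) = 8 - - \frac{7}{73} = 8 + \frac{7}{73} = \frac{591}{73}$)
$\frac{n{\left(\left(-5\right) 14,52 \right)} - 11312}{-33666 + 18948} = \frac{\frac{591}{73} - 11312}{-33666 + 18948} = - \frac{825185}{73 \left(-14718\right)} = \left(- \frac{825185}{73}\right) \left(- \frac{1}{14718}\right) = \frac{825185}{1074414}$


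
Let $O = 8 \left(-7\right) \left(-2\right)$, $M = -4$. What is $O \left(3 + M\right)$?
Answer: $-112$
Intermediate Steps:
$O = 112$ ($O = \left(-56\right) \left(-2\right) = 112$)
$O \left(3 + M\right) = 112 \left(3 - 4\right) = 112 \left(-1\right) = -112$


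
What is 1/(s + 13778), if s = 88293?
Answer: 1/102071 ≈ 9.7971e-6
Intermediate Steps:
1/(s + 13778) = 1/(88293 + 13778) = 1/102071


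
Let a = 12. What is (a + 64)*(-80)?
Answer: -6080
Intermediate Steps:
(a + 64)*(-80) = (12 + 64)*(-80) = 76*(-80) = -6080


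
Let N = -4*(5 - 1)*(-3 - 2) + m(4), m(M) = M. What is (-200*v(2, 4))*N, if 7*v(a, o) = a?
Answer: -4800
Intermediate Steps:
v(a, o) = a/7
N = 84 (N = -4*(5 - 1)*(-3 - 2) + 4 = -16*(-5) + 4 = -4*(-20) + 4 = 80 + 4 = 84)
(-200*v(2, 4))*N = -200*2/7*84 = -400/7*84 = -4800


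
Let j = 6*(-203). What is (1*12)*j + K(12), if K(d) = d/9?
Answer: -43844/3 ≈ -14615.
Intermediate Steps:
K(d) = d/9 (K(d) = d*(⅑) = d/9)
j = -1218
(1*12)*j + K(12) = (1*12)*(-1218) + (⅑)*12 = 12*(-1218) + 4/3 = -14616 + 4/3 = -43844/3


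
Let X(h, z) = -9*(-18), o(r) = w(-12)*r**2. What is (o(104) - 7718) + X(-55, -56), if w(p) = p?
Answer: -137348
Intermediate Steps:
o(r) = -12*r**2
X(h, z) = 162
(o(104) - 7718) + X(-55, -56) = (-12*104**2 - 7718) + 162 = (-12*10816 - 7718) + 162 = (-129792 - 7718) + 162 = -137510 + 162 = -137348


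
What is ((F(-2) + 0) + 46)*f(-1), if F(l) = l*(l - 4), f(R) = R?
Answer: -58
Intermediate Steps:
F(l) = l*(-4 + l)
((F(-2) + 0) + 46)*f(-1) = ((-2*(-4 - 2) + 0) + 46)*(-1) = ((-2*(-6) + 0) + 46)*(-1) = ((12 + 0) + 46)*(-1) = (12 + 46)*(-1) = 58*(-1) = -58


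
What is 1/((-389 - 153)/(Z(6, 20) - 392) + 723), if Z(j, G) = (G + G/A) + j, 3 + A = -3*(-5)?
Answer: 1093/791865 ≈ 0.0013803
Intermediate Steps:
A = 12 (A = -3 - 3*(-5) = -3 + 15 = 12)
Z(j, G) = j + 13*G/12 (Z(j, G) = (G + G/12) + j = 13*G/12 + j = j + 13*G/12)
1/((-389 - 153)/(Z(6, 20) - 392) + 723) = 1/((-389 - 153)/((6 + (13/12)*20) - 392) + 723) = 1/(-542/((6 + 65/3) - 392) + 723) = 1/(-542/(83/3 - 392) + 723) = 1/(-542/(-1093/3) + 723) = 1/(-542*(-3/1093) + 723) = 1/(1626/1093 + 723) = 1/(791865/1093) = 1093/791865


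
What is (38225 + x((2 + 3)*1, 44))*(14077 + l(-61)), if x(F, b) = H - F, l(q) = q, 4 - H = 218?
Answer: 532692096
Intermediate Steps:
H = -214 (H = 4 - 1*218 = 4 - 218 = -214)
x(F, b) = -214 - F
(38225 + x((2 + 3)*1, 44))*(14077 + l(-61)) = (38225 + (-214 - (2 + 3)))*(14077 - 61) = (38225 + (-214 - 5))*14016 = (38225 - 219)*14016 = 38006*14016 = 532692096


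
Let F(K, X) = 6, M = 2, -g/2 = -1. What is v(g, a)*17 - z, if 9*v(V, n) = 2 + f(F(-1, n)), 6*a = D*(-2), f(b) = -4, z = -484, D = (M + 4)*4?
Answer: 4322/9 ≈ 480.22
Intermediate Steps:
g = 2 (g = -2*(-1) = 2)
D = 24 (D = (2 + 4)*4 = 6*4 = 24)
a = -8 (a = (24*(-2))/6 = (⅙)*(-48) = -8)
v(V, n) = -2/9 (v(V, n) = (2 - 4)/9 = (⅑)*(-2) = -2/9)
v(g, a)*17 - z = -2/9*17 - 1*(-484) = -34/9 + 484 = 4322/9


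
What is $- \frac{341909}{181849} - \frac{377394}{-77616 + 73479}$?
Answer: $\frac{22404747991}{250769771} \approx 89.344$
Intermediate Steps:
$- \frac{341909}{181849} - \frac{377394}{-77616 + 73479} = \left(-341909\right) \frac{1}{181849} - \frac{377394}{-4137} = - \frac{341909}{181849} - - \frac{125798}{1379} = - \frac{341909}{181849} + \frac{125798}{1379} = \frac{22404747991}{250769771}$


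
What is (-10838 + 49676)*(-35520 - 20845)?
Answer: -2189103870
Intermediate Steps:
(-10838 + 49676)*(-35520 - 20845) = 38838*(-56365) = -2189103870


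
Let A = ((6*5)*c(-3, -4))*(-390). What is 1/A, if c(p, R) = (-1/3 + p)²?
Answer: -1/130000 ≈ -7.6923e-6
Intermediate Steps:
c(p, R) = (-⅓ + p)² (c(p, R) = (-1*⅓ + p)² = (-⅓ + p)²)
A = -130000 (A = ((6*5)*((-1 + 3*(-3))²/9))*(-390) = (30*((-1 - 9)²/9))*(-390) = (30*((⅑)*(-10)²))*(-390) = (30*((⅑)*100))*(-390) = (30*(100/9))*(-390) = (1000/3)*(-390) = -130000)
1/A = 1/(-130000) = -1/130000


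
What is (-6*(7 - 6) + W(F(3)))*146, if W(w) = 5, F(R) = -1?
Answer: -146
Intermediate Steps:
(-6*(7 - 6) + W(F(3)))*146 = (-6*(7 - 6) + 5)*146 = (-6*1 + 5)*146 = (-6 + 5)*146 = -1*146 = -146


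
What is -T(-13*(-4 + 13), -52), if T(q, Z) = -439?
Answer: 439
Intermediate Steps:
-T(-13*(-4 + 13), -52) = -1*(-439) = 439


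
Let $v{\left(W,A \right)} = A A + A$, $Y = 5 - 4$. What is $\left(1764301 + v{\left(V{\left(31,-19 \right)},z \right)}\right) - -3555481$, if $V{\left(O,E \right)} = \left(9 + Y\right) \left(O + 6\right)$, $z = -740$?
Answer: $5866642$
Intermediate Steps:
$Y = 1$
$V{\left(O,E \right)} = 60 + 10 O$ ($V{\left(O,E \right)} = \left(9 + 1\right) \left(O + 6\right) = 10 \left(6 + O\right) = 60 + 10 O$)
$v{\left(W,A \right)} = A + A^{2}$ ($v{\left(W,A \right)} = A^{2} + A = A + A^{2}$)
$\left(1764301 + v{\left(V{\left(31,-19 \right)},z \right)}\right) - -3555481 = \left(1764301 - 740 \left(1 - 740\right)\right) - -3555481 = \left(1764301 - -546860\right) + 3555481 = \left(1764301 + 546860\right) + 3555481 = 2311161 + 3555481 = 5866642$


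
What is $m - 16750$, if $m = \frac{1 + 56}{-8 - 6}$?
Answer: $- \frac{234557}{14} \approx -16754.0$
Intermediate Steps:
$m = - \frac{57}{14}$ ($m = \frac{57}{-14} = 57 \left(- \frac{1}{14}\right) = - \frac{57}{14} \approx -4.0714$)
$m - 16750 = - \frac{57}{14} - 16750 = - \frac{234557}{14}$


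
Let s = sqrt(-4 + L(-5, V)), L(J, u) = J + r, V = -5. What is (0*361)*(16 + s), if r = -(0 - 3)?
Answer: 0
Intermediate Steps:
r = 3 (r = -1*(-3) = 3)
L(J, u) = 3 + J (L(J, u) = J + 3 = 3 + J)
s = I*sqrt(6) (s = sqrt(-4 + (3 - 5)) = sqrt(-4 - 2) = sqrt(-6) = I*sqrt(6) ≈ 2.4495*I)
(0*361)*(16 + s) = (0*361)*(16 + I*sqrt(6)) = 0*(16 + I*sqrt(6)) = 0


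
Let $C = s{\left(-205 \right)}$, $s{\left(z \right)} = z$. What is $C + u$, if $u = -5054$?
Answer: $-5259$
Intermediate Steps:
$C = -205$
$C + u = -205 - 5054 = -5259$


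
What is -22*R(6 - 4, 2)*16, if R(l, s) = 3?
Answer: -1056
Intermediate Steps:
-22*R(6 - 4, 2)*16 = -22*3*16 = -66*16 = -1056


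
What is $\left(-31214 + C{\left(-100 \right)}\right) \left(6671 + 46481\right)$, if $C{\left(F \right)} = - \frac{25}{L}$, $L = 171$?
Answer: $- \frac{283705125088}{171} \approx -1.6591 \cdot 10^{9}$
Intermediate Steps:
$C{\left(F \right)} = - \frac{25}{171}$
$\left(-31214 + C{\left(-100 \right)}\right) \left(6671 + 46481\right) = \left(-31214 - \frac{25}{171}\right) \left(6671 + 46481\right) = \left(- \frac{5337619}{171}\right) 53152 = - \frac{283705125088}{171}$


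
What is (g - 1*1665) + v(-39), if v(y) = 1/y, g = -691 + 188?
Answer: -84553/39 ≈ -2168.0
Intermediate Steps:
g = -503
(g - 1*1665) + v(-39) = (-503 - 1*1665) + 1/(-39) = (-503 - 1665) - 1/39 = -2168 - 1/39 = -84553/39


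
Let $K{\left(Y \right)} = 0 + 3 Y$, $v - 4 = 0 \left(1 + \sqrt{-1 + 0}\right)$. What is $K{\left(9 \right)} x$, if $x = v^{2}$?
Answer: $432$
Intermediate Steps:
$v = 4$ ($v = 4 + 0 \left(1 + \sqrt{-1 + 0}\right) = 4 + 0 \left(1 + \sqrt{-1}\right) = 4 + 0 \left(1 + i\right) = 4 + 0 = 4$)
$x = 16$ ($x = 4^{2} = 16$)
$K{\left(Y \right)} = 3 Y$
$K{\left(9 \right)} x = 3 \cdot 9 \cdot 16 = 27 \cdot 16 = 432$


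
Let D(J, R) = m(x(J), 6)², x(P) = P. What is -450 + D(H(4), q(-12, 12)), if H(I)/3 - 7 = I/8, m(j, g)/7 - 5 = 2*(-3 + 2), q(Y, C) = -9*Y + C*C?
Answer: -9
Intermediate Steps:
q(Y, C) = C² - 9*Y (q(Y, C) = -9*Y + C² = C² - 9*Y)
m(j, g) = 21 (m(j, g) = 35 + 7*(2*(-3 + 2)) = 35 + 7*(2*(-1)) = 35 + 7*(-2) = 35 - 14 = 21)
H(I) = 21 + 3*I/8 (H(I) = 21 + 3*(I/8) = 21 + 3*I/8)
D(J, R) = 441 (D(J, R) = 21² = 441)
-450 + D(H(4), q(-12, 12)) = -450 + 441 = -9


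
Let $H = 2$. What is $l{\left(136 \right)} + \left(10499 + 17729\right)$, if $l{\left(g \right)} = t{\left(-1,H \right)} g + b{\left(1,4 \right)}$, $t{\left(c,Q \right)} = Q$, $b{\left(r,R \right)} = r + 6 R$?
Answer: $28525$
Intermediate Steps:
$l{\left(g \right)} = 25 + 2 g$ ($l{\left(g \right)} = 2 g + \left(1 + 6 \cdot 4\right) = 2 g + \left(1 + 24\right) = 2 g + 25 = 25 + 2 g$)
$l{\left(136 \right)} + \left(10499 + 17729\right) = \left(25 + 2 \cdot 136\right) + \left(10499 + 17729\right) = \left(25 + 272\right) + 28228 = 297 + 28228 = 28525$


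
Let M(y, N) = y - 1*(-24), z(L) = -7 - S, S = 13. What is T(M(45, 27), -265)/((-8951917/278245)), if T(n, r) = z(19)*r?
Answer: -1474698500/8951917 ≈ -164.74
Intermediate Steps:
z(L) = -20 (z(L) = -7 - 1*13 = -7 - 13 = -20)
M(y, N) = 24 + y (M(y, N) = y + 24 = 24 + y)
T(n, r) = -20*r
T(M(45, 27), -265)/((-8951917/278245)) = (-20*(-265))/((-8951917/278245)) = 5300/((-8951917*1/278245)) = 5300/(-8951917/278245) = 5300*(-278245/8951917) = -1474698500/8951917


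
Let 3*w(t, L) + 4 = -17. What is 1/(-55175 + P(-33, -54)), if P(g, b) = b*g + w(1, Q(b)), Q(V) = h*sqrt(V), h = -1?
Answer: -1/53400 ≈ -1.8727e-5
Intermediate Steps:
Q(V) = -sqrt(V)
w(t, L) = -7 (w(t, L) = -4/3 + (1/3)*(-17) = -4/3 - 17/3 = -7)
P(g, b) = -7 + b*g (P(g, b) = b*g - 7 = -7 + b*g)
1/(-55175 + P(-33, -54)) = 1/(-55175 + (-7 - 54*(-33))) = 1/(-55175 + (-7 + 1782)) = 1/(-55175 + 1775) = 1/(-53400) = -1/53400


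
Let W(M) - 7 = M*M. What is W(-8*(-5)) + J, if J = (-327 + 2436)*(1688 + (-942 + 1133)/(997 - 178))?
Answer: 972450800/273 ≈ 3.5621e+6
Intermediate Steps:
W(M) = 7 + M**2 (W(M) = 7 + M*M = 7 + M**2)
J = 972012089/273 (J = 2109*(1688 + 191/819) = 2109*(1382663/819) = 972012089/273 ≈ 3.5605e+6)
W(-8*(-5)) + J = (7 + (-8*(-5))**2) + 972012089/273 = (7 + 40**2) + 972012089/273 = (7 + 1600) + 972012089/273 = 1607 + 972012089/273 = 972450800/273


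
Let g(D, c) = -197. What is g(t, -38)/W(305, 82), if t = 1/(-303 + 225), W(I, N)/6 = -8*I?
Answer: 197/14640 ≈ 0.013456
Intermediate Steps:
W(I, N) = -48*I (W(I, N) = 6*(-8*I) = -48*I)
t = -1/78 (t = 1/(-78) = -1/78 ≈ -0.012821)
g(t, -38)/W(305, 82) = -197/((-48*305)) = -197/(-14640) = -197*(-1/14640) = 197/14640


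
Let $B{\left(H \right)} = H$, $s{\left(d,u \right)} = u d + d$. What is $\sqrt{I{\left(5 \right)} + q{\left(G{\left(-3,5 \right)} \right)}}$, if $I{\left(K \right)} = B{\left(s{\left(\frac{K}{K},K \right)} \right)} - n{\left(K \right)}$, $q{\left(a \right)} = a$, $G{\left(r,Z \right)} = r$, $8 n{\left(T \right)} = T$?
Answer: $\frac{\sqrt{38}}{4} \approx 1.5411$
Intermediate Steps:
$n{\left(T \right)} = \frac{T}{8}$
$s{\left(d,u \right)} = d + d u$ ($s{\left(d,u \right)} = d u + d = d + d u$)
$I{\left(K \right)} = 1 + \frac{7 K}{8}$ ($I{\left(K \right)} = \frac{K}{K} \left(1 + K\right) - \frac{K}{8} = 1 \left(1 + K\right) - \frac{K}{8} = \left(1 + K\right) - \frac{K}{8} = 1 + \frac{7 K}{8}$)
$\sqrt{I{\left(5 \right)} + q{\left(G{\left(-3,5 \right)} \right)}} = \sqrt{\left(1 + \frac{7}{8} \cdot 5\right) - 3} = \sqrt{\left(1 + \frac{35}{8}\right) - 3} = \sqrt{\frac{43}{8} - 3} = \sqrt{\frac{19}{8}} = \frac{\sqrt{38}}{4}$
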